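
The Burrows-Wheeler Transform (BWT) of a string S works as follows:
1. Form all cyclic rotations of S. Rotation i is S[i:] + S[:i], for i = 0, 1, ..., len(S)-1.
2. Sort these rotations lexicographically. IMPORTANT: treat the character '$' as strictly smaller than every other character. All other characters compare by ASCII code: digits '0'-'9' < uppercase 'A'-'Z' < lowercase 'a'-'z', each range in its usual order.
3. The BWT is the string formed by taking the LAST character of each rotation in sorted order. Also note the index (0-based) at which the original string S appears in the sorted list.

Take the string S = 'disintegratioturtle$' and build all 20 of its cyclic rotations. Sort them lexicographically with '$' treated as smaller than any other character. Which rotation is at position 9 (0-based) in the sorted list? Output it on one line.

All 20 rotations (rotation i = S[i:]+S[:i]):
  rot[0] = disintegratioturtle$
  rot[1] = isintegratioturtle$d
  rot[2] = sintegratioturtle$di
  rot[3] = integratioturtle$dis
  rot[4] = ntegratioturtle$disi
  rot[5] = tegratioturtle$disin
  rot[6] = egratioturtle$disint
  rot[7] = gratioturtle$disinte
  rot[8] = ratioturtle$disinteg
  rot[9] = atioturtle$disintegr
  rot[10] = tioturtle$disintegra
  rot[11] = ioturtle$disintegrat
  rot[12] = oturtle$disintegrati
  rot[13] = turtle$disintegratio
  rot[14] = urtle$disintegratiot
  rot[15] = rtle$disintegratiotu
  rot[16] = tle$disintegratiotur
  rot[17] = le$disintegratioturt
  rot[18] = e$disintegratioturtl
  rot[19] = $disintegratioturtle
Sorted (with $ < everything):
  sorted[0] = $disintegratioturtle
  sorted[1] = atioturtle$disintegr
  sorted[2] = disintegratioturtle$
  sorted[3] = e$disintegratioturtl
  sorted[4] = egratioturtle$disint
  sorted[5] = gratioturtle$disinte
  sorted[6] = integratioturtle$dis
  sorted[7] = ioturtle$disintegrat
  sorted[8] = isintegratioturtle$d
  sorted[9] = le$disintegratioturt
  sorted[10] = ntegratioturtle$disi
  sorted[11] = oturtle$disintegrati
  sorted[12] = ratioturtle$disinteg
  sorted[13] = rtle$disintegratiotu
  sorted[14] = sintegratioturtle$di
  sorted[15] = tegratioturtle$disin
  sorted[16] = tioturtle$disintegra
  sorted[17] = tle$disintegratiotur
  sorted[18] = turtle$disintegratio
  sorted[19] = urtle$disintegratiot
sorted[9] = le$disintegratioturt

Answer: le$disintegratioturt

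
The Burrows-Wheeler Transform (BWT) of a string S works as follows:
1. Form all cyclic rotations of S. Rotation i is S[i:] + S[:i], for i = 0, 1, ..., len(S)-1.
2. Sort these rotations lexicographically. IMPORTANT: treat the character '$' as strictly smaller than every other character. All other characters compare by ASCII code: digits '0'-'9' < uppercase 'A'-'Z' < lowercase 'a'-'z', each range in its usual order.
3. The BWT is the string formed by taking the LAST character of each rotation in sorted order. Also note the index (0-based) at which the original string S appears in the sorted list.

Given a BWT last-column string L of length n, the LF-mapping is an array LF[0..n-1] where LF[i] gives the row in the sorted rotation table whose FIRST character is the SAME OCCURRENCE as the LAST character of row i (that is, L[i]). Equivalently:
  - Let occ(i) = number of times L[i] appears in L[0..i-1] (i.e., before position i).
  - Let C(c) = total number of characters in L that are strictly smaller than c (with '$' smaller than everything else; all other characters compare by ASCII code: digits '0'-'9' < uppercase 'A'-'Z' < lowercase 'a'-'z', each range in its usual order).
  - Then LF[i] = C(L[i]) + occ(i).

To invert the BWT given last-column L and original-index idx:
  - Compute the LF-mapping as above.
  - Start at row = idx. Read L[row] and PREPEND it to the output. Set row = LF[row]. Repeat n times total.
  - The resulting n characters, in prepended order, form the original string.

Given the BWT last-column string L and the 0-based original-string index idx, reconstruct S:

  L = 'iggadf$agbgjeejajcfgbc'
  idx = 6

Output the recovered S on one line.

LF mapping: 18 13 14 1 8 11 0 2 15 4 16 19 9 10 20 3 21 6 12 17 5 7
Walk LF starting at row 6, prepending L[row]:
  step 1: row=6, L[6]='$', prepend. Next row=LF[6]=0
  step 2: row=0, L[0]='i', prepend. Next row=LF[0]=18
  step 3: row=18, L[18]='f', prepend. Next row=LF[18]=12
  step 4: row=12, L[12]='e', prepend. Next row=LF[12]=9
  step 5: row=9, L[9]='b', prepend. Next row=LF[9]=4
  step 6: row=4, L[4]='d', prepend. Next row=LF[4]=8
  step 7: row=8, L[8]='g', prepend. Next row=LF[8]=15
  step 8: row=15, L[15]='a', prepend. Next row=LF[15]=3
  step 9: row=3, L[3]='a', prepend. Next row=LF[3]=1
  step 10: row=1, L[1]='g', prepend. Next row=LF[1]=13
  step 11: row=13, L[13]='e', prepend. Next row=LF[13]=10
  step 12: row=10, L[10]='g', prepend. Next row=LF[10]=16
  step 13: row=16, L[16]='j', prepend. Next row=LF[16]=21
  step 14: row=21, L[21]='c', prepend. Next row=LF[21]=7
  step 15: row=7, L[7]='a', prepend. Next row=LF[7]=2
  step 16: row=2, L[2]='g', prepend. Next row=LF[2]=14
  step 17: row=14, L[14]='j', prepend. Next row=LF[14]=20
  step 18: row=20, L[20]='b', prepend. Next row=LF[20]=5
  step 19: row=5, L[5]='f', prepend. Next row=LF[5]=11
  step 20: row=11, L[11]='j', prepend. Next row=LF[11]=19
  step 21: row=19, L[19]='g', prepend. Next row=LF[19]=17
  step 22: row=17, L[17]='c', prepend. Next row=LF[17]=6
Reversed output: cgjfbjgacjgegaagdbefi$

Answer: cgjfbjgacjgegaagdbefi$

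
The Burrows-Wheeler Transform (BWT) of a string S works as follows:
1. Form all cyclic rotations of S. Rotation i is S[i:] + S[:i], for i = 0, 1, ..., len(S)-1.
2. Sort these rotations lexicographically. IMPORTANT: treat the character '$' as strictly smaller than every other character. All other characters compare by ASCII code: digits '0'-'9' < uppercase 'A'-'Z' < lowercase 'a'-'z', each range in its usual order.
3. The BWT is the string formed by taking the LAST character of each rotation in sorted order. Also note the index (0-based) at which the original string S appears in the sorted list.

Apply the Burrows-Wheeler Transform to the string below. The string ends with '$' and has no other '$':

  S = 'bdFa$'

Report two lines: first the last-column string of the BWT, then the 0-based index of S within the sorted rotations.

All 5 rotations (rotation i = S[i:]+S[:i]):
  rot[0] = bdFa$
  rot[1] = dFa$b
  rot[2] = Fa$bd
  rot[3] = a$bdF
  rot[4] = $bdFa
Sorted (with $ < everything):
  sorted[0] = $bdFa  (last char: 'a')
  sorted[1] = Fa$bd  (last char: 'd')
  sorted[2] = a$bdF  (last char: 'F')
  sorted[3] = bdFa$  (last char: '$')
  sorted[4] = dFa$b  (last char: 'b')
Last column: adF$b
Original string S is at sorted index 3

Answer: adF$b
3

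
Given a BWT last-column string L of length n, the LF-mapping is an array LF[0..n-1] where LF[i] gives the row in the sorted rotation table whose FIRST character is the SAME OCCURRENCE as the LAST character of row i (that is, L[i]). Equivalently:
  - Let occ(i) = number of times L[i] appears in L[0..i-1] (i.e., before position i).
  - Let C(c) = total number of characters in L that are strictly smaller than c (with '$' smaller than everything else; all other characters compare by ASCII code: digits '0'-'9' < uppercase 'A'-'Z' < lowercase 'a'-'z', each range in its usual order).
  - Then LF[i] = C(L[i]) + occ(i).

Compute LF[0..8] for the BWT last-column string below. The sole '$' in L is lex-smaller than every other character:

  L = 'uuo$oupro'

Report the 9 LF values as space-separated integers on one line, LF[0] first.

Answer: 6 7 1 0 2 8 4 5 3

Derivation:
Char counts: '$':1, 'o':3, 'p':1, 'r':1, 'u':3
C (first-col start): C('$')=0, C('o')=1, C('p')=4, C('r')=5, C('u')=6
L[0]='u': occ=0, LF[0]=C('u')+0=6+0=6
L[1]='u': occ=1, LF[1]=C('u')+1=6+1=7
L[2]='o': occ=0, LF[2]=C('o')+0=1+0=1
L[3]='$': occ=0, LF[3]=C('$')+0=0+0=0
L[4]='o': occ=1, LF[4]=C('o')+1=1+1=2
L[5]='u': occ=2, LF[5]=C('u')+2=6+2=8
L[6]='p': occ=0, LF[6]=C('p')+0=4+0=4
L[7]='r': occ=0, LF[7]=C('r')+0=5+0=5
L[8]='o': occ=2, LF[8]=C('o')+2=1+2=3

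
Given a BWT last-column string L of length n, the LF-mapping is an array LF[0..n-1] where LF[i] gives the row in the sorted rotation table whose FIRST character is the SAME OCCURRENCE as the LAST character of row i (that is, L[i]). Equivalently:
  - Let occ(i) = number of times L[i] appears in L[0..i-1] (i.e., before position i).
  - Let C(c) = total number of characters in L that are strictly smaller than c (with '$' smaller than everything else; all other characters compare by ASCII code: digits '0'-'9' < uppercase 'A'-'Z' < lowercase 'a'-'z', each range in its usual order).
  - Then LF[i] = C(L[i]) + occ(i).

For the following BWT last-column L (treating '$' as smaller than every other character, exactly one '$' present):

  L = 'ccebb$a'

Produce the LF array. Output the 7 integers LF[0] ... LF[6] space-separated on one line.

Char counts: '$':1, 'a':1, 'b':2, 'c':2, 'e':1
C (first-col start): C('$')=0, C('a')=1, C('b')=2, C('c')=4, C('e')=6
L[0]='c': occ=0, LF[0]=C('c')+0=4+0=4
L[1]='c': occ=1, LF[1]=C('c')+1=4+1=5
L[2]='e': occ=0, LF[2]=C('e')+0=6+0=6
L[3]='b': occ=0, LF[3]=C('b')+0=2+0=2
L[4]='b': occ=1, LF[4]=C('b')+1=2+1=3
L[5]='$': occ=0, LF[5]=C('$')+0=0+0=0
L[6]='a': occ=0, LF[6]=C('a')+0=1+0=1

Answer: 4 5 6 2 3 0 1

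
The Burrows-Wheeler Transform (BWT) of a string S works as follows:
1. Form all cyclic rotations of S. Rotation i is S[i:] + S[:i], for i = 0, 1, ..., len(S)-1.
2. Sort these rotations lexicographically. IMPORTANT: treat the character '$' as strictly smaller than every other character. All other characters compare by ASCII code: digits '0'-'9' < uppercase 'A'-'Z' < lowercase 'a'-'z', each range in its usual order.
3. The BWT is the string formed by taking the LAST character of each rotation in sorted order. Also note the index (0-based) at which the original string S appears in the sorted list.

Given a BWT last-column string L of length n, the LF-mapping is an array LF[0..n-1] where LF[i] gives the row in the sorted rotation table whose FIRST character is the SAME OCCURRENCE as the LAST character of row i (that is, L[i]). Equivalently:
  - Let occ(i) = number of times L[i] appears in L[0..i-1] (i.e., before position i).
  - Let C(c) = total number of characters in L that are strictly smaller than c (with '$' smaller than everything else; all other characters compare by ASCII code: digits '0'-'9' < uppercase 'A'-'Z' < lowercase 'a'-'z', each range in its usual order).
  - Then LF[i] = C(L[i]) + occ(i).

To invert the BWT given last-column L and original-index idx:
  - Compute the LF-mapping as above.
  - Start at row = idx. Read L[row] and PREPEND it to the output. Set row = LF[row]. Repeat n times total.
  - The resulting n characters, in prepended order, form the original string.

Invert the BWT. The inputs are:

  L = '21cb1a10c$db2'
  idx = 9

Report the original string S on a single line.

Answer: bcb112dc10a2$

Derivation:
LF mapping: 5 2 10 8 3 7 4 1 11 0 12 9 6
Walk LF starting at row 9, prepending L[row]:
  step 1: row=9, L[9]='$', prepend. Next row=LF[9]=0
  step 2: row=0, L[0]='2', prepend. Next row=LF[0]=5
  step 3: row=5, L[5]='a', prepend. Next row=LF[5]=7
  step 4: row=7, L[7]='0', prepend. Next row=LF[7]=1
  step 5: row=1, L[1]='1', prepend. Next row=LF[1]=2
  step 6: row=2, L[2]='c', prepend. Next row=LF[2]=10
  step 7: row=10, L[10]='d', prepend. Next row=LF[10]=12
  step 8: row=12, L[12]='2', prepend. Next row=LF[12]=6
  step 9: row=6, L[6]='1', prepend. Next row=LF[6]=4
  step 10: row=4, L[4]='1', prepend. Next row=LF[4]=3
  step 11: row=3, L[3]='b', prepend. Next row=LF[3]=8
  step 12: row=8, L[8]='c', prepend. Next row=LF[8]=11
  step 13: row=11, L[11]='b', prepend. Next row=LF[11]=9
Reversed output: bcb112dc10a2$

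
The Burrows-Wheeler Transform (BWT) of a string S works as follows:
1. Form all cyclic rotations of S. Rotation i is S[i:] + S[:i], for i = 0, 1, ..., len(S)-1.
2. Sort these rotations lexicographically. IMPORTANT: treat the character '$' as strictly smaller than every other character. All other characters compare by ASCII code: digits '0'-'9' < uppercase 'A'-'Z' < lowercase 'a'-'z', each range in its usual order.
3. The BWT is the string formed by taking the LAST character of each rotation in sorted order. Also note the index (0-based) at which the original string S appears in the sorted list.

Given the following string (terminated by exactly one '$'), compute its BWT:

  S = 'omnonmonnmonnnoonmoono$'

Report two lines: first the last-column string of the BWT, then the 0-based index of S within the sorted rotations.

All 23 rotations (rotation i = S[i:]+S[:i]):
  rot[0] = omnonmonnmonnnoonmoono$
  rot[1] = mnonmonnmonnnoonmoono$o
  rot[2] = nonmonnmonnnoonmoono$om
  rot[3] = onmonnmonnnoonmoono$omn
  rot[4] = nmonnmonnnoonmoono$omno
  rot[5] = monnmonnnoonmoono$omnon
  rot[6] = onnmonnnoonmoono$omnonm
  rot[7] = nnmonnnoonmoono$omnonmo
  rot[8] = nmonnnoonmoono$omnonmon
  rot[9] = monnnoonmoono$omnonmonn
  rot[10] = onnnoonmoono$omnonmonnm
  rot[11] = nnnoonmoono$omnonmonnmo
  rot[12] = nnoonmoono$omnonmonnmon
  rot[13] = noonmoono$omnonmonnmonn
  rot[14] = oonmoono$omnonmonnmonnn
  rot[15] = onmoono$omnonmonnmonnno
  rot[16] = nmoono$omnonmonnmonnnoo
  rot[17] = moono$omnonmonnmonnnoon
  rot[18] = oono$omnonmonnmonnnoonm
  rot[19] = ono$omnonmonnmonnnoonmo
  rot[20] = no$omnonmonnmonnnoonmoo
  rot[21] = o$omnonmonnmonnnoonmoon
  rot[22] = $omnonmonnmonnnoonmoono
Sorted (with $ < everything):
  sorted[0] = $omnonmonnmonnnoonmoono  (last char: 'o')
  sorted[1] = mnonmonnmonnnoonmoono$o  (last char: 'o')
  sorted[2] = monnmonnnoonmoono$omnon  (last char: 'n')
  sorted[3] = monnnoonmoono$omnonmonn  (last char: 'n')
  sorted[4] = moono$omnonmonnmonnnoon  (last char: 'n')
  sorted[5] = nmonnmonnnoonmoono$omno  (last char: 'o')
  sorted[6] = nmonnnoonmoono$omnonmon  (last char: 'n')
  sorted[7] = nmoono$omnonmonnmonnnoo  (last char: 'o')
  sorted[8] = nnmonnnoonmoono$omnonmo  (last char: 'o')
  sorted[9] = nnnoonmoono$omnonmonnmo  (last char: 'o')
  sorted[10] = nnoonmoono$omnonmonnmon  (last char: 'n')
  sorted[11] = no$omnonmonnmonnnoonmoo  (last char: 'o')
  sorted[12] = nonmonnmonnnoonmoono$om  (last char: 'm')
  sorted[13] = noonmoono$omnonmonnmonn  (last char: 'n')
  sorted[14] = o$omnonmonnmonnnoonmoon  (last char: 'n')
  sorted[15] = omnonmonnmonnnoonmoono$  (last char: '$')
  sorted[16] = onmonnmonnnoonmoono$omn  (last char: 'n')
  sorted[17] = onmoono$omnonmonnmonnno  (last char: 'o')
  sorted[18] = onnmonnnoonmoono$omnonm  (last char: 'm')
  sorted[19] = onnnoonmoono$omnonmonnm  (last char: 'm')
  sorted[20] = ono$omnonmonnmonnnoonmo  (last char: 'o')
  sorted[21] = oonmoono$omnonmonnmonnn  (last char: 'n')
  sorted[22] = oono$omnonmonnmonnnoonm  (last char: 'm')
Last column: oonnnonooonomnn$nommonm
Original string S is at sorted index 15

Answer: oonnnonooonomnn$nommonm
15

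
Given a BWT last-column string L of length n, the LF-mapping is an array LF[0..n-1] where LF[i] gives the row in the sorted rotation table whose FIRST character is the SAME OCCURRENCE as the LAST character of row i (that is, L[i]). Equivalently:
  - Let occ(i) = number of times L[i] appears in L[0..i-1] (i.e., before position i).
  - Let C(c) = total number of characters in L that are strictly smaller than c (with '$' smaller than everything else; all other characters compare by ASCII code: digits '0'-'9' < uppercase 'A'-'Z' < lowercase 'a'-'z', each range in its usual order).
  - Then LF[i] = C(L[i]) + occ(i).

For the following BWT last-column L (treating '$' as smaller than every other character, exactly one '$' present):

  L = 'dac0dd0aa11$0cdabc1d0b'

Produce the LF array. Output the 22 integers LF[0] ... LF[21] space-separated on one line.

Char counts: '$':1, '0':4, '1':3, 'a':4, 'b':2, 'c':3, 'd':5
C (first-col start): C('$')=0, C('0')=1, C('1')=5, C('a')=8, C('b')=12, C('c')=14, C('d')=17
L[0]='d': occ=0, LF[0]=C('d')+0=17+0=17
L[1]='a': occ=0, LF[1]=C('a')+0=8+0=8
L[2]='c': occ=0, LF[2]=C('c')+0=14+0=14
L[3]='0': occ=0, LF[3]=C('0')+0=1+0=1
L[4]='d': occ=1, LF[4]=C('d')+1=17+1=18
L[5]='d': occ=2, LF[5]=C('d')+2=17+2=19
L[6]='0': occ=1, LF[6]=C('0')+1=1+1=2
L[7]='a': occ=1, LF[7]=C('a')+1=8+1=9
L[8]='a': occ=2, LF[8]=C('a')+2=8+2=10
L[9]='1': occ=0, LF[9]=C('1')+0=5+0=5
L[10]='1': occ=1, LF[10]=C('1')+1=5+1=6
L[11]='$': occ=0, LF[11]=C('$')+0=0+0=0
L[12]='0': occ=2, LF[12]=C('0')+2=1+2=3
L[13]='c': occ=1, LF[13]=C('c')+1=14+1=15
L[14]='d': occ=3, LF[14]=C('d')+3=17+3=20
L[15]='a': occ=3, LF[15]=C('a')+3=8+3=11
L[16]='b': occ=0, LF[16]=C('b')+0=12+0=12
L[17]='c': occ=2, LF[17]=C('c')+2=14+2=16
L[18]='1': occ=2, LF[18]=C('1')+2=5+2=7
L[19]='d': occ=4, LF[19]=C('d')+4=17+4=21
L[20]='0': occ=3, LF[20]=C('0')+3=1+3=4
L[21]='b': occ=1, LF[21]=C('b')+1=12+1=13

Answer: 17 8 14 1 18 19 2 9 10 5 6 0 3 15 20 11 12 16 7 21 4 13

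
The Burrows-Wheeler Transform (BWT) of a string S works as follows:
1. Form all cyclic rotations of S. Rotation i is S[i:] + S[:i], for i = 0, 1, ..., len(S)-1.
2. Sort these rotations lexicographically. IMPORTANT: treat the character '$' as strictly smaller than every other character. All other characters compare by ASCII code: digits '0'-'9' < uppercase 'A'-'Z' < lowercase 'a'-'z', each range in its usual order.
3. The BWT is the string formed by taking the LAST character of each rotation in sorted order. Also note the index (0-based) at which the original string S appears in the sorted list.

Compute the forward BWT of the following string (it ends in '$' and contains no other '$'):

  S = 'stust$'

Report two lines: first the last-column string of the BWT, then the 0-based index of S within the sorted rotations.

Answer: tu$sst
2

Derivation:
All 6 rotations (rotation i = S[i:]+S[:i]):
  rot[0] = stust$
  rot[1] = tust$s
  rot[2] = ust$st
  rot[3] = st$stu
  rot[4] = t$stus
  rot[5] = $stust
Sorted (with $ < everything):
  sorted[0] = $stust  (last char: 't')
  sorted[1] = st$stu  (last char: 'u')
  sorted[2] = stust$  (last char: '$')
  sorted[3] = t$stus  (last char: 's')
  sorted[4] = tust$s  (last char: 's')
  sorted[5] = ust$st  (last char: 't')
Last column: tu$sst
Original string S is at sorted index 2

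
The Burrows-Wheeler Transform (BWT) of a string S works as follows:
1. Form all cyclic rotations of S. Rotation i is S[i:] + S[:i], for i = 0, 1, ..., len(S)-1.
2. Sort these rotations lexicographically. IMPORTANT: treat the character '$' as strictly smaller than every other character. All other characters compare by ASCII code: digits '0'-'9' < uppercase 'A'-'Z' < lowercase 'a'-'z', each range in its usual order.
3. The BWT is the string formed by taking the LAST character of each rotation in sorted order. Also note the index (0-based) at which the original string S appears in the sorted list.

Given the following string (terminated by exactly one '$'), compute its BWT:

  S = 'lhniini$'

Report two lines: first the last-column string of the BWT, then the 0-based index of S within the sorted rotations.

All 8 rotations (rotation i = S[i:]+S[:i]):
  rot[0] = lhniini$
  rot[1] = hniini$l
  rot[2] = niini$lh
  rot[3] = iini$lhn
  rot[4] = ini$lhni
  rot[5] = ni$lhnii
  rot[6] = i$lhniin
  rot[7] = $lhniini
Sorted (with $ < everything):
  sorted[0] = $lhniini  (last char: 'i')
  sorted[1] = hniini$l  (last char: 'l')
  sorted[2] = i$lhniin  (last char: 'n')
  sorted[3] = iini$lhn  (last char: 'n')
  sorted[4] = ini$lhni  (last char: 'i')
  sorted[5] = lhniini$  (last char: '$')
  sorted[6] = ni$lhnii  (last char: 'i')
  sorted[7] = niini$lh  (last char: 'h')
Last column: ilnni$ih
Original string S is at sorted index 5

Answer: ilnni$ih
5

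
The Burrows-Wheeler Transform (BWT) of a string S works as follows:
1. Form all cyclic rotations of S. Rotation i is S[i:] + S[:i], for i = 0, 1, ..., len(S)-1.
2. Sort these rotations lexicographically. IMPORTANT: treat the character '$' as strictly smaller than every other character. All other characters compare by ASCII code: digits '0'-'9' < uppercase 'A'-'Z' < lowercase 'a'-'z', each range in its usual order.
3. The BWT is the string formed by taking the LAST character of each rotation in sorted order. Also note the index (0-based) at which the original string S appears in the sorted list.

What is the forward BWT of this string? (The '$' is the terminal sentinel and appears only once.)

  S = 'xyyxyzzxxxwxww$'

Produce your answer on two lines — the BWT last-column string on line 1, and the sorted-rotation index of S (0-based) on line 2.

All 15 rotations (rotation i = S[i:]+S[:i]):
  rot[0] = xyyxyzzxxxwxww$
  rot[1] = yyxyzzxxxwxww$x
  rot[2] = yxyzzxxxwxww$xy
  rot[3] = xyzzxxxwxww$xyy
  rot[4] = yzzxxxwxww$xyyx
  rot[5] = zzxxxwxww$xyyxy
  rot[6] = zxxxwxww$xyyxyz
  rot[7] = xxxwxww$xyyxyzz
  rot[8] = xxwxww$xyyxyzzx
  rot[9] = xwxww$xyyxyzzxx
  rot[10] = wxww$xyyxyzzxxx
  rot[11] = xww$xyyxyzzxxxw
  rot[12] = ww$xyyxyzzxxxwx
  rot[13] = w$xyyxyzzxxxwxw
  rot[14] = $xyyxyzzxxxwxww
Sorted (with $ < everything):
  sorted[0] = $xyyxyzzxxxwxww  (last char: 'w')
  sorted[1] = w$xyyxyzzxxxwxw  (last char: 'w')
  sorted[2] = ww$xyyxyzzxxxwx  (last char: 'x')
  sorted[3] = wxww$xyyxyzzxxx  (last char: 'x')
  sorted[4] = xww$xyyxyzzxxxw  (last char: 'w')
  sorted[5] = xwxww$xyyxyzzxx  (last char: 'x')
  sorted[6] = xxwxww$xyyxyzzx  (last char: 'x')
  sorted[7] = xxxwxww$xyyxyzz  (last char: 'z')
  sorted[8] = xyyxyzzxxxwxww$  (last char: '$')
  sorted[9] = xyzzxxxwxww$xyy  (last char: 'y')
  sorted[10] = yxyzzxxxwxww$xy  (last char: 'y')
  sorted[11] = yyxyzzxxxwxww$x  (last char: 'x')
  sorted[12] = yzzxxxwxww$xyyx  (last char: 'x')
  sorted[13] = zxxxwxww$xyyxyz  (last char: 'z')
  sorted[14] = zzxxxwxww$xyyxy  (last char: 'y')
Last column: wwxxwxxz$yyxxzy
Original string S is at sorted index 8

Answer: wwxxwxxz$yyxxzy
8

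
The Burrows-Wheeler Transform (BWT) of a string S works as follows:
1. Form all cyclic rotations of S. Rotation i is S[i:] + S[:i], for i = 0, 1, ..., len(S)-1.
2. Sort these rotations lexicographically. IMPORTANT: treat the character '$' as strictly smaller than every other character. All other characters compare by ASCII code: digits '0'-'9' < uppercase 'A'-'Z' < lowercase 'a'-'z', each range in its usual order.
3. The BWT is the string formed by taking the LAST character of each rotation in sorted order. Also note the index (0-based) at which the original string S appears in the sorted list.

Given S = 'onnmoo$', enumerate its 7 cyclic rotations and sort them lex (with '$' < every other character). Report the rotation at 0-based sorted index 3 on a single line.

Answer: nnmoo$o

Derivation:
All 7 rotations (rotation i = S[i:]+S[:i]):
  rot[0] = onnmoo$
  rot[1] = nnmoo$o
  rot[2] = nmoo$on
  rot[3] = moo$onn
  rot[4] = oo$onnm
  rot[5] = o$onnmo
  rot[6] = $onnmoo
Sorted (with $ < everything):
  sorted[0] = $onnmoo
  sorted[1] = moo$onn
  sorted[2] = nmoo$on
  sorted[3] = nnmoo$o
  sorted[4] = o$onnmo
  sorted[5] = onnmoo$
  sorted[6] = oo$onnm
sorted[3] = nnmoo$o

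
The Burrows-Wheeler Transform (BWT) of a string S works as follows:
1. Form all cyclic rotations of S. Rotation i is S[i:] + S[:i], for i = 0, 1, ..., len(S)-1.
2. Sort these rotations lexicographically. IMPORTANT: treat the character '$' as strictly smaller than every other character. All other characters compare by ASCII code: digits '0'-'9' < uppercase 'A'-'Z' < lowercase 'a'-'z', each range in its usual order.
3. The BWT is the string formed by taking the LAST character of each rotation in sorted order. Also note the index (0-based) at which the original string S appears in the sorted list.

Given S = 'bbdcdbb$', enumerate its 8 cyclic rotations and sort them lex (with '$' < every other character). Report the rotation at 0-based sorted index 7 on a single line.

All 8 rotations (rotation i = S[i:]+S[:i]):
  rot[0] = bbdcdbb$
  rot[1] = bdcdbb$b
  rot[2] = dcdbb$bb
  rot[3] = cdbb$bbd
  rot[4] = dbb$bbdc
  rot[5] = bb$bbdcd
  rot[6] = b$bbdcdb
  rot[7] = $bbdcdbb
Sorted (with $ < everything):
  sorted[0] = $bbdcdbb
  sorted[1] = b$bbdcdb
  sorted[2] = bb$bbdcd
  sorted[3] = bbdcdbb$
  sorted[4] = bdcdbb$b
  sorted[5] = cdbb$bbd
  sorted[6] = dbb$bbdc
  sorted[7] = dcdbb$bb
sorted[7] = dcdbb$bb

Answer: dcdbb$bb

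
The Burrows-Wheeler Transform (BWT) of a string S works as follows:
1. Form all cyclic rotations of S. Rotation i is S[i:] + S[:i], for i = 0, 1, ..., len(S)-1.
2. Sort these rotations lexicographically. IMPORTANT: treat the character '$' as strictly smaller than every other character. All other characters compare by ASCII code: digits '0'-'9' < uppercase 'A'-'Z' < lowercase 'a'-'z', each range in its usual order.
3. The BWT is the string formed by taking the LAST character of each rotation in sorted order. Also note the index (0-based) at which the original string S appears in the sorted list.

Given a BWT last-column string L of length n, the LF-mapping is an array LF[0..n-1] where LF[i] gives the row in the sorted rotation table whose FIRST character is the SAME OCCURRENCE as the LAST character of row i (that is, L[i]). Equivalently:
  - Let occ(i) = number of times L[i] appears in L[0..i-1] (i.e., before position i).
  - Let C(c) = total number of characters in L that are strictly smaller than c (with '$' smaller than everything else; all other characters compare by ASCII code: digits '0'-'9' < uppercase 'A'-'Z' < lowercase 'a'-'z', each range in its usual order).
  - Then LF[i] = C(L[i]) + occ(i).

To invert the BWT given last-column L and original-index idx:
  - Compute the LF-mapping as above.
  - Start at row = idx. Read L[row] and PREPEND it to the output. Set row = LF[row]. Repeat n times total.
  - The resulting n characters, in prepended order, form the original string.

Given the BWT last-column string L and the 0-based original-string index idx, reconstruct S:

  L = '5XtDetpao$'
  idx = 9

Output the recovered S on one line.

Answer: teapotDX5$

Derivation:
LF mapping: 1 3 8 2 5 9 7 4 6 0
Walk LF starting at row 9, prepending L[row]:
  step 1: row=9, L[9]='$', prepend. Next row=LF[9]=0
  step 2: row=0, L[0]='5', prepend. Next row=LF[0]=1
  step 3: row=1, L[1]='X', prepend. Next row=LF[1]=3
  step 4: row=3, L[3]='D', prepend. Next row=LF[3]=2
  step 5: row=2, L[2]='t', prepend. Next row=LF[2]=8
  step 6: row=8, L[8]='o', prepend. Next row=LF[8]=6
  step 7: row=6, L[6]='p', prepend. Next row=LF[6]=7
  step 8: row=7, L[7]='a', prepend. Next row=LF[7]=4
  step 9: row=4, L[4]='e', prepend. Next row=LF[4]=5
  step 10: row=5, L[5]='t', prepend. Next row=LF[5]=9
Reversed output: teapotDX5$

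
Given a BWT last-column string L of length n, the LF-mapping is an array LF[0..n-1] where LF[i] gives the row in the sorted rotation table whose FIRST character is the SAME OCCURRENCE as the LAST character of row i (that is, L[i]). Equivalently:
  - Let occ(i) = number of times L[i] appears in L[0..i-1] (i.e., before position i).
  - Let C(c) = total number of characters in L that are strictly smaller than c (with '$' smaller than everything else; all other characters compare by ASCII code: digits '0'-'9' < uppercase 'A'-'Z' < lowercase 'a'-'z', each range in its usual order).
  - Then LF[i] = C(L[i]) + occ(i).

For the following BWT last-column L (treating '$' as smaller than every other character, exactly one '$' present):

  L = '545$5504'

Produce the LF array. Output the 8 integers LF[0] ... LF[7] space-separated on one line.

Char counts: '$':1, '0':1, '4':2, '5':4
C (first-col start): C('$')=0, C('0')=1, C('4')=2, C('5')=4
L[0]='5': occ=0, LF[0]=C('5')+0=4+0=4
L[1]='4': occ=0, LF[1]=C('4')+0=2+0=2
L[2]='5': occ=1, LF[2]=C('5')+1=4+1=5
L[3]='$': occ=0, LF[3]=C('$')+0=0+0=0
L[4]='5': occ=2, LF[4]=C('5')+2=4+2=6
L[5]='5': occ=3, LF[5]=C('5')+3=4+3=7
L[6]='0': occ=0, LF[6]=C('0')+0=1+0=1
L[7]='4': occ=1, LF[7]=C('4')+1=2+1=3

Answer: 4 2 5 0 6 7 1 3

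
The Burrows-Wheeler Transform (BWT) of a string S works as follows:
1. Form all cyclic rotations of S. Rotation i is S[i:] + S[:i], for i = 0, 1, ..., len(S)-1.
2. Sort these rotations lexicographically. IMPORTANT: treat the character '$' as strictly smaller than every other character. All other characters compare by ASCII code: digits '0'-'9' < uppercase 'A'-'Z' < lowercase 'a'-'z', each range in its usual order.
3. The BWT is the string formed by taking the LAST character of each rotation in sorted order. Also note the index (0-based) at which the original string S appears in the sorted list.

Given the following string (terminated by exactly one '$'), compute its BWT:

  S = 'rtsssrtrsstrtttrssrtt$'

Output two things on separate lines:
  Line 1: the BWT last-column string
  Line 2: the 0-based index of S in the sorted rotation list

Answer: ttts$stsssrtrsttrsrrtr
4

Derivation:
All 22 rotations (rotation i = S[i:]+S[:i]):
  rot[0] = rtsssrtrsstrtttrssrtt$
  rot[1] = tsssrtrsstrtttrssrtt$r
  rot[2] = sssrtrsstrtttrssrtt$rt
  rot[3] = ssrtrsstrtttrssrtt$rts
  rot[4] = srtrsstrtttrssrtt$rtss
  rot[5] = rtrsstrtttrssrtt$rtsss
  rot[6] = trsstrtttrssrtt$rtsssr
  rot[7] = rsstrtttrssrtt$rtsssrt
  rot[8] = sstrtttrssrtt$rtsssrtr
  rot[9] = strtttrssrtt$rtsssrtrs
  rot[10] = trtttrssrtt$rtsssrtrss
  rot[11] = rtttrssrtt$rtsssrtrsst
  rot[12] = tttrssrtt$rtsssrtrsstr
  rot[13] = ttrssrtt$rtsssrtrsstrt
  rot[14] = trssrtt$rtsssrtrsstrtt
  rot[15] = rssrtt$rtsssrtrsstrttt
  rot[16] = ssrtt$rtsssrtrsstrtttr
  rot[17] = srtt$rtsssrtrsstrtttrs
  rot[18] = rtt$rtsssrtrsstrtttrss
  rot[19] = tt$rtsssrtrsstrtttrssr
  rot[20] = t$rtsssrtrsstrtttrssrt
  rot[21] = $rtsssrtrsstrtttrssrtt
Sorted (with $ < everything):
  sorted[0] = $rtsssrtrsstrtttrssrtt  (last char: 't')
  sorted[1] = rssrtt$rtsssrtrsstrttt  (last char: 't')
  sorted[2] = rsstrtttrssrtt$rtsssrt  (last char: 't')
  sorted[3] = rtrsstrtttrssrtt$rtsss  (last char: 's')
  sorted[4] = rtsssrtrsstrtttrssrtt$  (last char: '$')
  sorted[5] = rtt$rtsssrtrsstrtttrss  (last char: 's')
  sorted[6] = rtttrssrtt$rtsssrtrsst  (last char: 't')
  sorted[7] = srtrsstrtttrssrtt$rtss  (last char: 's')
  sorted[8] = srtt$rtsssrtrsstrtttrs  (last char: 's')
  sorted[9] = ssrtrsstrtttrssrtt$rts  (last char: 's')
  sorted[10] = ssrtt$rtsssrtrsstrtttr  (last char: 'r')
  sorted[11] = sssrtrsstrtttrssrtt$rt  (last char: 't')
  sorted[12] = sstrtttrssrtt$rtsssrtr  (last char: 'r')
  sorted[13] = strtttrssrtt$rtsssrtrs  (last char: 's')
  sorted[14] = t$rtsssrtrsstrtttrssrt  (last char: 't')
  sorted[15] = trssrtt$rtsssrtrsstrtt  (last char: 't')
  sorted[16] = trsstrtttrssrtt$rtsssr  (last char: 'r')
  sorted[17] = trtttrssrtt$rtsssrtrss  (last char: 's')
  sorted[18] = tsssrtrsstrtttrssrtt$r  (last char: 'r')
  sorted[19] = tt$rtsssrtrsstrtttrssr  (last char: 'r')
  sorted[20] = ttrssrtt$rtsssrtrsstrt  (last char: 't')
  sorted[21] = tttrssrtt$rtsssrtrsstr  (last char: 'r')
Last column: ttts$stsssrtrsttrsrrtr
Original string S is at sorted index 4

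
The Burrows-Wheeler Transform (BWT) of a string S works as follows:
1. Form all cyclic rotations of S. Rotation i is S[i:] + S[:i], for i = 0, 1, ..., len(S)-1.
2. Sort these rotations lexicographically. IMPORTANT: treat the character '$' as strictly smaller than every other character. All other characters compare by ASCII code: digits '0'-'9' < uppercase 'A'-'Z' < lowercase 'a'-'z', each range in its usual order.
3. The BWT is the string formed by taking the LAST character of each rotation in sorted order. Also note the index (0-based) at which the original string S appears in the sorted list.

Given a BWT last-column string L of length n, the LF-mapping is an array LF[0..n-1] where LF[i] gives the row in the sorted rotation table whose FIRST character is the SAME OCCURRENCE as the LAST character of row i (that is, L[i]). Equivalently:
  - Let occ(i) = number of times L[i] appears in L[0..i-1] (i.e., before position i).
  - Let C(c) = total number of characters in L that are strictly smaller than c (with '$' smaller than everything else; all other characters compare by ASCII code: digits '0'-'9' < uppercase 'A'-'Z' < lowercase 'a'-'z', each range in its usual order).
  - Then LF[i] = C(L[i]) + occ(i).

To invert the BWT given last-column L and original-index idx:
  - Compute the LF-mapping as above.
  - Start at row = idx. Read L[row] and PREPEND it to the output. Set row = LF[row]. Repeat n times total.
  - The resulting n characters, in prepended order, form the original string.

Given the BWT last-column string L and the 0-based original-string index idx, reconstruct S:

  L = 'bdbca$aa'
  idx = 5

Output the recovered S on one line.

Answer: bacadab$

Derivation:
LF mapping: 4 7 5 6 1 0 2 3
Walk LF starting at row 5, prepending L[row]:
  step 1: row=5, L[5]='$', prepend. Next row=LF[5]=0
  step 2: row=0, L[0]='b', prepend. Next row=LF[0]=4
  step 3: row=4, L[4]='a', prepend. Next row=LF[4]=1
  step 4: row=1, L[1]='d', prepend. Next row=LF[1]=7
  step 5: row=7, L[7]='a', prepend. Next row=LF[7]=3
  step 6: row=3, L[3]='c', prepend. Next row=LF[3]=6
  step 7: row=6, L[6]='a', prepend. Next row=LF[6]=2
  step 8: row=2, L[2]='b', prepend. Next row=LF[2]=5
Reversed output: bacadab$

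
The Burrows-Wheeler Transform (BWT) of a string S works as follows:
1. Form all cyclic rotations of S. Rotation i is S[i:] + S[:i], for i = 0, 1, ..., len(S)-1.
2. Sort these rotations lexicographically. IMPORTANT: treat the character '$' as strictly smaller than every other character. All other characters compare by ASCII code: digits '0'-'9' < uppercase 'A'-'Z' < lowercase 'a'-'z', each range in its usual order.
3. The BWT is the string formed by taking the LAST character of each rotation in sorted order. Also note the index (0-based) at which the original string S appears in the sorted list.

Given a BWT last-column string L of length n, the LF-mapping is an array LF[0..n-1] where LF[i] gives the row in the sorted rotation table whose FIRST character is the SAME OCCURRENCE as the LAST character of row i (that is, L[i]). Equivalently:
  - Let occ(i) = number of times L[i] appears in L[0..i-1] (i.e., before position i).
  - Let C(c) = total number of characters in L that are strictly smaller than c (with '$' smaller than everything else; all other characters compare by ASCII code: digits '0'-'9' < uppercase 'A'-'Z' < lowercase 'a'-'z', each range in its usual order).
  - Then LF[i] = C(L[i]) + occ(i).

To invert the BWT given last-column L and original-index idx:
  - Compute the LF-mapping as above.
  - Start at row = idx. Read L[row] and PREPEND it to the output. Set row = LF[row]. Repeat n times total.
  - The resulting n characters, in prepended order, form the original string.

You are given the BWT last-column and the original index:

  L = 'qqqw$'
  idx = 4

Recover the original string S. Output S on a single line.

LF mapping: 1 2 3 4 0
Walk LF starting at row 4, prepending L[row]:
  step 1: row=4, L[4]='$', prepend. Next row=LF[4]=0
  step 2: row=0, L[0]='q', prepend. Next row=LF[0]=1
  step 3: row=1, L[1]='q', prepend. Next row=LF[1]=2
  step 4: row=2, L[2]='q', prepend. Next row=LF[2]=3
  step 5: row=3, L[3]='w', prepend. Next row=LF[3]=4
Reversed output: wqqq$

Answer: wqqq$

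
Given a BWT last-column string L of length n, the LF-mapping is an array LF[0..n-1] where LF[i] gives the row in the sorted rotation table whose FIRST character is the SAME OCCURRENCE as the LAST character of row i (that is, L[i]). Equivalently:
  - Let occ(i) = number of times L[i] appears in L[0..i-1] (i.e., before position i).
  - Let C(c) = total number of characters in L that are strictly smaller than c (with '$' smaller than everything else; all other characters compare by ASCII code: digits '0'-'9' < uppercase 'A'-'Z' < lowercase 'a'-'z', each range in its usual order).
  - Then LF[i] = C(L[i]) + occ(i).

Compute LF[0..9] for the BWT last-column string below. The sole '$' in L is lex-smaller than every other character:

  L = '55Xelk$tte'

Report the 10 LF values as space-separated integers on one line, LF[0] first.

Char counts: '$':1, '5':2, 'X':1, 'e':2, 'k':1, 'l':1, 't':2
C (first-col start): C('$')=0, C('5')=1, C('X')=3, C('e')=4, C('k')=6, C('l')=7, C('t')=8
L[0]='5': occ=0, LF[0]=C('5')+0=1+0=1
L[1]='5': occ=1, LF[1]=C('5')+1=1+1=2
L[2]='X': occ=0, LF[2]=C('X')+0=3+0=3
L[3]='e': occ=0, LF[3]=C('e')+0=4+0=4
L[4]='l': occ=0, LF[4]=C('l')+0=7+0=7
L[5]='k': occ=0, LF[5]=C('k')+0=6+0=6
L[6]='$': occ=0, LF[6]=C('$')+0=0+0=0
L[7]='t': occ=0, LF[7]=C('t')+0=8+0=8
L[8]='t': occ=1, LF[8]=C('t')+1=8+1=9
L[9]='e': occ=1, LF[9]=C('e')+1=4+1=5

Answer: 1 2 3 4 7 6 0 8 9 5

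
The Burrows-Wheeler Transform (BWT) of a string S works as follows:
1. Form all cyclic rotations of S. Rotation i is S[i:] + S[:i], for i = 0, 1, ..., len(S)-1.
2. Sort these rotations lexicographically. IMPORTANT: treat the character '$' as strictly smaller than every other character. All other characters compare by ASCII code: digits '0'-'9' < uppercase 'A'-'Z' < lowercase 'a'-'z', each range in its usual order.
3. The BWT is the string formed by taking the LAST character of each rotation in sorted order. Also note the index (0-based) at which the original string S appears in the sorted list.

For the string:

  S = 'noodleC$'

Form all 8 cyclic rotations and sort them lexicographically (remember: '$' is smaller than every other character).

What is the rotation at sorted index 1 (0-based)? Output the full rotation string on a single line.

All 8 rotations (rotation i = S[i:]+S[:i]):
  rot[0] = noodleC$
  rot[1] = oodleC$n
  rot[2] = odleC$no
  rot[3] = dleC$noo
  rot[4] = leC$nood
  rot[5] = eC$noodl
  rot[6] = C$noodle
  rot[7] = $noodleC
Sorted (with $ < everything):
  sorted[0] = $noodleC
  sorted[1] = C$noodle
  sorted[2] = dleC$noo
  sorted[3] = eC$noodl
  sorted[4] = leC$nood
  sorted[5] = noodleC$
  sorted[6] = odleC$no
  sorted[7] = oodleC$n
sorted[1] = C$noodle

Answer: C$noodle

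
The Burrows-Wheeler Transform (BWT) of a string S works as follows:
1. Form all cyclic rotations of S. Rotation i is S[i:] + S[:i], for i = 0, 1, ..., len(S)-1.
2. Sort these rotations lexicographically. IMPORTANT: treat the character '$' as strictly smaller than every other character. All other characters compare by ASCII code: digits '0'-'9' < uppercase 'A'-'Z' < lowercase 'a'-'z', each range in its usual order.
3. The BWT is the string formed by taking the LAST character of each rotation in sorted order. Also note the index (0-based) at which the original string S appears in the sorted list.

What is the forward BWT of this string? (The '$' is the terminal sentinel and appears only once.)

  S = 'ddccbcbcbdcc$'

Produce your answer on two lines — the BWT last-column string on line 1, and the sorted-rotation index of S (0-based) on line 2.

All 13 rotations (rotation i = S[i:]+S[:i]):
  rot[0] = ddccbcbcbdcc$
  rot[1] = dccbcbcbdcc$d
  rot[2] = ccbcbcbdcc$dd
  rot[3] = cbcbcbdcc$ddc
  rot[4] = bcbcbdcc$ddcc
  rot[5] = cbcbdcc$ddccb
  rot[6] = bcbdcc$ddccbc
  rot[7] = cbdcc$ddccbcb
  rot[8] = bdcc$ddccbcbc
  rot[9] = dcc$ddccbcbcb
  rot[10] = cc$ddccbcbcbd
  rot[11] = c$ddccbcbcbdc
  rot[12] = $ddccbcbcbdcc
Sorted (with $ < everything):
  sorted[0] = $ddccbcbcbdcc  (last char: 'c')
  sorted[1] = bcbcbdcc$ddcc  (last char: 'c')
  sorted[2] = bcbdcc$ddccbc  (last char: 'c')
  sorted[3] = bdcc$ddccbcbc  (last char: 'c')
  sorted[4] = c$ddccbcbcbdc  (last char: 'c')
  sorted[5] = cbcbcbdcc$ddc  (last char: 'c')
  sorted[6] = cbcbdcc$ddccb  (last char: 'b')
  sorted[7] = cbdcc$ddccbcb  (last char: 'b')
  sorted[8] = cc$ddccbcbcbd  (last char: 'd')
  sorted[9] = ccbcbcbdcc$dd  (last char: 'd')
  sorted[10] = dcc$ddccbcbcb  (last char: 'b')
  sorted[11] = dccbcbcbdcc$d  (last char: 'd')
  sorted[12] = ddccbcbcbdcc$  (last char: '$')
Last column: ccccccbbddbd$
Original string S is at sorted index 12

Answer: ccccccbbddbd$
12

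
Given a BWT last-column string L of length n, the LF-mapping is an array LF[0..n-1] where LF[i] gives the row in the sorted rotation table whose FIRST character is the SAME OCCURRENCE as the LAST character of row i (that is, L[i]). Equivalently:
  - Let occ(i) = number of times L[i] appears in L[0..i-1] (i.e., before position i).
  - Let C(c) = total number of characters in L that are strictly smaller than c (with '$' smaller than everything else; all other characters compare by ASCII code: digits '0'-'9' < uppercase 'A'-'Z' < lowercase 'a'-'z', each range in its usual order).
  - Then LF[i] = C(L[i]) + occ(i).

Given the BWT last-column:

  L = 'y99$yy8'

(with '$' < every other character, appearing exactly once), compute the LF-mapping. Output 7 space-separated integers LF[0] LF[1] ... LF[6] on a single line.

Answer: 4 2 3 0 5 6 1

Derivation:
Char counts: '$':1, '8':1, '9':2, 'y':3
C (first-col start): C('$')=0, C('8')=1, C('9')=2, C('y')=4
L[0]='y': occ=0, LF[0]=C('y')+0=4+0=4
L[1]='9': occ=0, LF[1]=C('9')+0=2+0=2
L[2]='9': occ=1, LF[2]=C('9')+1=2+1=3
L[3]='$': occ=0, LF[3]=C('$')+0=0+0=0
L[4]='y': occ=1, LF[4]=C('y')+1=4+1=5
L[5]='y': occ=2, LF[5]=C('y')+2=4+2=6
L[6]='8': occ=0, LF[6]=C('8')+0=1+0=1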